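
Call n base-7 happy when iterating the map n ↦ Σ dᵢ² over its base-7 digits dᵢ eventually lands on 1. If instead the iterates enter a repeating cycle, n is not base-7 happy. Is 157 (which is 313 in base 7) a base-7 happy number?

not base-7 happy

157 = (3,1,3)_7 → 19
19 = (2,5)_7 → 29
29 = (4,1)_7 → 17
17 = (2,3)_7 → 13
13 = (1,6)_7 → 37
37 = (5,2)_7 → 29  — 29 already seen; the sequence cycles without reaching 1.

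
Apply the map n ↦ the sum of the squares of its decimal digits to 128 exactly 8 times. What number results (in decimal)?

58

128 → 69
69 → 117
117 → 51
51 → 26
26 → 40
40 → 16
16 → 37
37 → 58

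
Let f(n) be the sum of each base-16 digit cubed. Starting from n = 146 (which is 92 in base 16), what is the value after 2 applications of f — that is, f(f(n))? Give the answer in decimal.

2753

146 = (9,2)_16 → 9³ + 2³ = 729 + 8 = 737
737 = (2,14,1)_16 → 2³ + 14³ + 1³ = 8 + 2744 + 1 = 2753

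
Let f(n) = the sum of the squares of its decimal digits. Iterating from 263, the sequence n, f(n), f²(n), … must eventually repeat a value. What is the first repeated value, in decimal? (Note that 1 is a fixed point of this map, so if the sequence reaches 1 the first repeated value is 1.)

263 → 2² + 6² + 3² = 49
49 → 4² + 9² = 97
97 → 9² + 7² = 130
130 → 1² + 3² + 0² = 10
10 → 1² + 0² = 1  — reached the fixed point 1.
1 → 1, so 1 is the first repeated value.

1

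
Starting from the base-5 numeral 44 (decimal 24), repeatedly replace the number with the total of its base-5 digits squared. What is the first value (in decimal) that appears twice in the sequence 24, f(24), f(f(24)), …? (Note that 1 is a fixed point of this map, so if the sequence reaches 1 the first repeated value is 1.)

24 = (4,4)_5 → 4² + 4² = 32
32 = (1,1,2)_5 → 1² + 1² + 2² = 6
6 = (1,1)_5 → 1² + 1² = 2
2 = (2)_5 → 2² = 4
4 = (4)_5 → 4² = 16
16 = (3,1)_5 → 3² + 1² = 10
10 = (2,0)_5 → 2² + 0² = 4  — 4 already appeared earlier.

4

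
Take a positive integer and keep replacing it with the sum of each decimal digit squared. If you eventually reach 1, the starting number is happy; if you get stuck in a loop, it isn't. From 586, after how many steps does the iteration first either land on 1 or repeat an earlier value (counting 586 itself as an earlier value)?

15

586 → 5² + 8² + 6² = 125
125 → 1² + 2² + 5² = 30
30 → 3² + 0² = 9
9 → 9² = 81
81 → 8² + 1² = 65
65 → 6² + 5² = 61
61 → 6² + 1² = 37
37 → 3² + 7² = 58
58 → 5² + 8² = 89
89 → 8² + 9² = 145
145 → 1² + 4² + 5² = 42
42 → 4² + 2² = 20
20 → 2² + 0² = 4
4 → 4² = 16
16 → 1² + 6² = 37  — 37 repeats.
That took 15 steps.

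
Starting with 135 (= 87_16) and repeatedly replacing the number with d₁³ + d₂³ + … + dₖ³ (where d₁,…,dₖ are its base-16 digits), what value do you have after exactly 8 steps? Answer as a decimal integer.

135 = (8,7)_16 → 8³ + 7³ = 855
855 = (3,5,7)_16 → 3³ + 5³ + 7³ = 495
495 = (1,14,15)_16 → 1³ + 14³ + 15³ = 6120
6120 = (1,7,14,8)_16 → 1³ + 7³ + 14³ + 8³ = 3600
3600 = (14,1,0)_16 → 14³ + 1³ + 0³ = 2745
2745 = (10,11,9)_16 → 10³ + 11³ + 9³ = 3060
3060 = (11,15,4)_16 → 11³ + 15³ + 4³ = 4770
4770 = (1,2,10,2)_16 → 1³ + 2³ + 10³ + 2³ = 1017

1017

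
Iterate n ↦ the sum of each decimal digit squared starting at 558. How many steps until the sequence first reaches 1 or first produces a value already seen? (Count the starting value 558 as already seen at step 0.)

13

558 → 5² + 5² + 8² = 25 + 25 + 64 = 114
114 → 1² + 1² + 4² = 1 + 1 + 16 = 18
18 → 1² + 8² = 1 + 64 = 65
65 → 6² + 5² = 36 + 25 = 61
61 → 6² + 1² = 36 + 1 = 37
37 → 3² + 7² = 9 + 49 = 58
58 → 5² + 8² = 25 + 64 = 89
89 → 8² + 9² = 64 + 81 = 145
145 → 1² + 4² + 5² = 1 + 16 + 25 = 42
42 → 4² + 2² = 16 + 4 = 20
20 → 2² + 0² = 4 + 0 = 4
4 → 4² = 16
16 → 1² + 6² = 1 + 36 = 37  — 37 repeats.
That took 13 steps.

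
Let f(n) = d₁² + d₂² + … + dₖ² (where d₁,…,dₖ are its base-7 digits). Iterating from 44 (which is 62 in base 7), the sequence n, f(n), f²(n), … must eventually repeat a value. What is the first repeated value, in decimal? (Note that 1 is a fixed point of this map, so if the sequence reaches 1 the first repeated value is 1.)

44 = (6,2)_7 → 6² + 2² = 40
40 = (5,5)_7 → 5² + 5² = 50
50 = (1,0,1)_7 → 1² + 0² + 1² = 2
2 = (2)_7 → 2² = 4
4 = (4)_7 → 4² = 16
16 = (2,2)_7 → 2² + 2² = 8
8 = (1,1)_7 → 1² + 1² = 2  — 2 already appeared earlier.

2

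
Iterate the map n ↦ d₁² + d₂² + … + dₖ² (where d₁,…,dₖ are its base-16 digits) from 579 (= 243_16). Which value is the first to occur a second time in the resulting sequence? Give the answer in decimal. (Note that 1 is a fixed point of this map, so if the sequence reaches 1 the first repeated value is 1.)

579 = (2,4,3)_16 → 2² + 4² + 3² = 4 + 16 + 9 = 29
29 = (1,13)_16 → 1² + 13² = 1 + 169 = 170
170 = (10,10)_16 → 10² + 10² = 100 + 100 = 200
200 = (12,8)_16 → 12² + 8² = 144 + 64 = 208
208 = (13,0)_16 → 13² + 0² = 169 + 0 = 169
169 = (10,9)_16 → 10² + 9² = 100 + 81 = 181
181 = (11,5)_16 → 11² + 5² = 121 + 25 = 146
146 = (9,2)_16 → 9² + 2² = 81 + 4 = 85
85 = (5,5)_16 → 5² + 5² = 25 + 25 = 50
50 = (3,2)_16 → 3² + 2² = 9 + 4 = 13
13 = (13)_16 → 13² = 169  — 169 already appeared earlier.

169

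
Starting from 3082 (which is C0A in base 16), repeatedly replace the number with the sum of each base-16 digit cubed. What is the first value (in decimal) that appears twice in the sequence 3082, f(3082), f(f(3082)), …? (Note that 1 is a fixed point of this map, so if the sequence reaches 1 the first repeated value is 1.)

3082 = (12,0,10)_16 → 12³ + 0³ + 10³ = 2728
2728 = (10,10,8)_16 → 10³ + 10³ + 8³ = 2512
2512 = (9,13,0)_16 → 9³ + 13³ + 0³ = 2926
2926 = (11,6,14)_16 → 11³ + 6³ + 14³ = 4291
4291 = (1,0,12,3)_16 → 1³ + 0³ + 12³ + 3³ = 1756
1756 = (6,13,12)_16 → 6³ + 13³ + 12³ = 4141
4141 = (1,0,2,13)_16 → 1³ + 0³ + 2³ + 13³ = 2206
2206 = (8,9,14)_16 → 8³ + 9³ + 14³ = 3985
3985 = (15,9,1)_16 → 15³ + 9³ + 1³ = 4105
4105 = (1,0,0,9)_16 → 1³ + 0³ + 0³ + 9³ = 730
730 = (2,13,10)_16 → 2³ + 13³ + 10³ = 3205
3205 = (12,8,5)_16 → 12³ + 8³ + 5³ = 2365
2365 = (9,3,13)_16 → 9³ + 3³ + 13³ = 2953
2953 = (11,8,9)_16 → 11³ + 8³ + 9³ = 2572
2572 = (10,0,12)_16 → 10³ + 0³ + 12³ = 2728  — 2728 already appeared earlier.

2728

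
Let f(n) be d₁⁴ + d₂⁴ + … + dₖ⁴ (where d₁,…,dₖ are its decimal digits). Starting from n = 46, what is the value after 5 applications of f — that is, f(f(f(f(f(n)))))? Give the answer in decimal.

9059

46 → 1552
1552 → 1267
1267 → 3714
3714 → 2739
2739 → 9059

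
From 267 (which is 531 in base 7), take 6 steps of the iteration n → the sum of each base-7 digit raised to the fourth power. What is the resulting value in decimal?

267 = (5,3,1)_7 → 5⁴ + 3⁴ + 1⁴ = 707
707 = (2,0,3,0)_7 → 2⁴ + 0⁴ + 3⁴ + 0⁴ = 97
97 = (1,6,6)_7 → 1⁴ + 6⁴ + 6⁴ = 2593
2593 = (1,0,3,6,3)_7 → 1⁴ + 0⁴ + 3⁴ + 6⁴ + 3⁴ = 1459
1459 = (4,1,5,3)_7 → 4⁴ + 1⁴ + 5⁴ + 3⁴ = 963
963 = (2,5,4,4)_7 → 2⁴ + 5⁴ + 4⁴ + 4⁴ = 1153

1153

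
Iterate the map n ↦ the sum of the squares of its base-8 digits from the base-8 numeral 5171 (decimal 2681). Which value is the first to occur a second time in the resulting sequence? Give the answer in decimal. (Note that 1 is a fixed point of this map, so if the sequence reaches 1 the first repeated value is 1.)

2681 = (5,1,7,1)_8 → 5² + 1² + 7² + 1² = 76
76 = (1,1,4)_8 → 1² + 1² + 4² = 18
18 = (2,2)_8 → 2² + 2² = 8
8 = (1,0)_8 → 1² + 0² = 1  — reached the fixed point 1.
1 → 1, so 1 is the first repeated value.

1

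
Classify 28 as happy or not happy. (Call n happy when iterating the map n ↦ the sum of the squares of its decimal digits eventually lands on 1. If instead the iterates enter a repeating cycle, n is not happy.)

happy

28 → 2² + 8² = 68
68 → 6² + 8² = 100
100 → 1² + 0² + 0² = 1  — reached 1.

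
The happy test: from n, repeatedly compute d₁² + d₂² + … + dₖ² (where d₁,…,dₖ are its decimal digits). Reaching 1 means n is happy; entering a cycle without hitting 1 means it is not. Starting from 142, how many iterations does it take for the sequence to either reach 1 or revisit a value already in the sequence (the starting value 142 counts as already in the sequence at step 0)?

142 → 1² + 4² + 2² = 1 + 16 + 4 = 21
21 → 2² + 1² = 4 + 1 = 5
5 → 5² = 25
25 → 2² + 5² = 4 + 25 = 29
29 → 2² + 9² = 4 + 81 = 85
85 → 8² + 5² = 64 + 25 = 89
89 → 8² + 9² = 64 + 81 = 145
145 → 1² + 4² + 5² = 1 + 16 + 25 = 42
42 → 4² + 2² = 16 + 4 = 20
20 → 2² + 0² = 4 + 0 = 4
4 → 4² = 16
16 → 1² + 6² = 1 + 36 = 37
37 → 3² + 7² = 9 + 49 = 58
58 → 5² + 8² = 25 + 64 = 89  — 89 repeats.
That took 14 steps.

14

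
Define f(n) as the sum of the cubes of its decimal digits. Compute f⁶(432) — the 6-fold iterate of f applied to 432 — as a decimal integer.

432 → 4³ + 3³ + 2³ = 99
99 → 9³ + 9³ = 1458
1458 → 1³ + 4³ + 5³ + 8³ = 702
702 → 7³ + 0³ + 2³ = 351
351 → 3³ + 5³ + 1³ = 153
153 → 1³ + 5³ + 3³ = 153

153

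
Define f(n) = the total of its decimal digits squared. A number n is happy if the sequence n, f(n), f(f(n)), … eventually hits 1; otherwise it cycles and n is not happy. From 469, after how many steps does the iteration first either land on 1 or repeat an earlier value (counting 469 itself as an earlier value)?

469 → 133
133 → 19
19 → 82
82 → 68
68 → 100
100 → 1  — reached 1.
That took 6 steps.

6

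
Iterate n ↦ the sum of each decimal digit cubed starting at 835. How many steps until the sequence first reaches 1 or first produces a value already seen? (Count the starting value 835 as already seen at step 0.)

835 → 8³ + 3³ + 5³ = 664
664 → 6³ + 6³ + 4³ = 496
496 → 4³ + 9³ + 6³ = 1009
1009 → 1³ + 0³ + 0³ + 9³ = 730
730 → 7³ + 3³ + 0³ = 370
370 → 3³ + 7³ + 0³ = 370  — 370 repeats.
That took 6 steps.

6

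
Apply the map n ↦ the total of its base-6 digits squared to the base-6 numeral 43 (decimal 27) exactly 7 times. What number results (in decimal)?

27 = (4,3)_6 → 4² + 3² = 16 + 9 = 25
25 = (4,1)_6 → 4² + 1² = 16 + 1 = 17
17 = (2,5)_6 → 2² + 5² = 4 + 25 = 29
29 = (4,5)_6 → 4² + 5² = 16 + 25 = 41
41 = (1,0,5)_6 → 1² + 0² + 5² = 1 + 0 + 25 = 26
26 = (4,2)_6 → 4² + 2² = 16 + 4 = 20
20 = (3,2)_6 → 3² + 2² = 9 + 4 = 13

13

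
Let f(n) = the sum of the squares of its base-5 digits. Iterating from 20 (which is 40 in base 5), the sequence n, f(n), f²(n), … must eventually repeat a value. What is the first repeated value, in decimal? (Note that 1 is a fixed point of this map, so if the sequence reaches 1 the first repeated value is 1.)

20 = (4,0)_5 → 4² + 0² = 16 + 0 = 16
16 = (3,1)_5 → 3² + 1² = 9 + 1 = 10
10 = (2,0)_5 → 2² + 0² = 4 + 0 = 4
4 = (4)_5 → 4² = 16  — 16 already appeared earlier.

16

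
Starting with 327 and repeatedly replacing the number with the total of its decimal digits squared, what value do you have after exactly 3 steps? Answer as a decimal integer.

327 → 3² + 2² + 7² = 62
62 → 6² + 2² = 40
40 → 4² + 0² = 16

16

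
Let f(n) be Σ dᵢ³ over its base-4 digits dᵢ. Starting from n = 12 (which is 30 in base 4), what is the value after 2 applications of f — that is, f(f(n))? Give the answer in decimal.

12 = (3,0)_4 → 3³ + 0³ = 27 + 0 = 27
27 = (1,2,3)_4 → 1³ + 2³ + 3³ = 1 + 8 + 27 = 36

36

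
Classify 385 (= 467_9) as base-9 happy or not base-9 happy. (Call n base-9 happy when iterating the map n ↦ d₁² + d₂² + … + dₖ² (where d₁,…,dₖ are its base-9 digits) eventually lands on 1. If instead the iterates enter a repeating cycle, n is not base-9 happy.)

base-9 happy

385 = (4,6,7)_9 → 4² + 6² + 7² = 101
101 = (1,2,2)_9 → 1² + 2² + 2² = 9
9 = (1,0)_9 → 1² + 0² = 1  — reached 1.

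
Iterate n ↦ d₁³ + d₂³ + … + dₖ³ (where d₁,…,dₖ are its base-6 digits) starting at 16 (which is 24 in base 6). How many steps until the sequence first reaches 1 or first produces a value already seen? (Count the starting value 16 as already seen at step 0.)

8

16 = (2,4)_6 → 2³ + 4³ = 72
72 = (2,0,0)_6 → 2³ + 0³ + 0³ = 8
8 = (1,2)_6 → 1³ + 2³ = 9
9 = (1,3)_6 → 1³ + 3³ = 28
28 = (4,4)_6 → 4³ + 4³ = 128
128 = (3,3,2)_6 → 3³ + 3³ + 2³ = 62
62 = (1,4,2)_6 → 1³ + 4³ + 2³ = 73
73 = (2,0,1)_6 → 2³ + 0³ + 1³ = 9  — 9 repeats.
That took 8 steps.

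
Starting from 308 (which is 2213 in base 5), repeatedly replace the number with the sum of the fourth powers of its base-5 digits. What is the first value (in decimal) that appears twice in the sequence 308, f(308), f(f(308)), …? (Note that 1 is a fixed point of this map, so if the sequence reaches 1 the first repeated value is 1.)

308 = (2,2,1,3)_5 → 2⁴ + 2⁴ + 1⁴ + 3⁴ = 16 + 16 + 1 + 81 = 114
114 = (4,2,4)_5 → 4⁴ + 2⁴ + 4⁴ = 256 + 16 + 256 = 528
528 = (4,1,0,3)_5 → 4⁴ + 1⁴ + 0⁴ + 3⁴ = 256 + 1 + 0 + 81 = 338
338 = (2,3,2,3)_5 → 2⁴ + 3⁴ + 2⁴ + 3⁴ = 16 + 81 + 16 + 81 = 194
194 = (1,2,3,4)_5 → 1⁴ + 2⁴ + 3⁴ + 4⁴ = 1 + 16 + 81 + 256 = 354
354 = (2,4,0,4)_5 → 2⁴ + 4⁴ + 0⁴ + 4⁴ = 16 + 256 + 0 + 256 = 528  — 528 already appeared earlier.

528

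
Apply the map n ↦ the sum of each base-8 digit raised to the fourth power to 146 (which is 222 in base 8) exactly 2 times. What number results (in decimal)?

146 = (2,2,2)_8 → 48
48 = (6,0)_8 → 1296

1296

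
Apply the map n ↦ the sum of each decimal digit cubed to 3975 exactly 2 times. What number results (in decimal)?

81

3975 → 1224
1224 → 81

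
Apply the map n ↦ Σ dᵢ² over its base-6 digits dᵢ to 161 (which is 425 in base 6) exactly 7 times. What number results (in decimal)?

161 = (4,2,5)_6 → 4² + 2² + 5² = 45
45 = (1,1,3)_6 → 1² + 1² + 3² = 11
11 = (1,5)_6 → 1² + 5² = 26
26 = (4,2)_6 → 4² + 2² = 20
20 = (3,2)_6 → 3² + 2² = 13
13 = (2,1)_6 → 2² + 1² = 5
5 = (5)_6 → 5² = 25

25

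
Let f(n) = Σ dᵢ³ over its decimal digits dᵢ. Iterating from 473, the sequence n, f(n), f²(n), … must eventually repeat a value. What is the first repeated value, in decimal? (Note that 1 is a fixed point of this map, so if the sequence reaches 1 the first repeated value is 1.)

371

473 → 4³ + 7³ + 3³ = 434
434 → 4³ + 3³ + 4³ = 155
155 → 1³ + 5³ + 5³ = 251
251 → 2³ + 5³ + 1³ = 134
134 → 1³ + 3³ + 4³ = 92
92 → 9³ + 2³ = 737
737 → 7³ + 3³ + 7³ = 713
713 → 7³ + 1³ + 3³ = 371
371 → 3³ + 7³ + 1³ = 371  — 371 already appeared earlier.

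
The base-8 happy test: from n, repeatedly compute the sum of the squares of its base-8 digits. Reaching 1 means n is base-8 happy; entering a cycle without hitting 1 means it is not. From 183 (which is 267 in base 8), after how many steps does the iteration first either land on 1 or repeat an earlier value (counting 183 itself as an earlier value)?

183 = (2,6,7)_8 → 2² + 6² + 7² = 89
89 = (1,3,1)_8 → 1² + 3² + 1² = 11
11 = (1,3)_8 → 1² + 3² = 10
10 = (1,2)_8 → 1² + 2² = 5
5 = (5)_8 → 5² = 25
25 = (3,1)_8 → 3² + 1² = 10  — 10 repeats.
That took 6 steps.

6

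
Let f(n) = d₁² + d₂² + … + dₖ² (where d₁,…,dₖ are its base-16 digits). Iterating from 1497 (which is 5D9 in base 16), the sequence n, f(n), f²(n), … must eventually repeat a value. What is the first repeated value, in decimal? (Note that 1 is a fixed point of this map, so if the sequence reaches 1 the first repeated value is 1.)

1

1497 = (5,13,9)_16 → 5² + 13² + 9² = 25 + 169 + 81 = 275
275 = (1,1,3)_16 → 1² + 1² + 3² = 1 + 1 + 9 = 11
11 = (11)_16 → 11² = 121
121 = (7,9)_16 → 7² + 9² = 49 + 81 = 130
130 = (8,2)_16 → 8² + 2² = 64 + 4 = 68
68 = (4,4)_16 → 4² + 4² = 16 + 16 = 32
32 = (2,0)_16 → 2² + 0² = 4 + 0 = 4
4 = (4)_16 → 4² = 16
16 = (1,0)_16 → 1² + 0² = 1 + 0 = 1  — reached the fixed point 1.
1 → 1, so 1 is the first repeated value.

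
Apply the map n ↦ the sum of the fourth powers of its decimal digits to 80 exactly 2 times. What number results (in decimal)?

8113

80 → 8⁴ + 0⁴ = 4096
4096 → 4⁴ + 0⁴ + 9⁴ + 6⁴ = 8113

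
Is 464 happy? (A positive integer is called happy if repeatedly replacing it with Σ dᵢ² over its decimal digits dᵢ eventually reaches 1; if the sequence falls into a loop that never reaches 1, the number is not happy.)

happy

464 → 4² + 6² + 4² = 68
68 → 6² + 8² = 100
100 → 1² + 0² + 0² = 1  — reached 1.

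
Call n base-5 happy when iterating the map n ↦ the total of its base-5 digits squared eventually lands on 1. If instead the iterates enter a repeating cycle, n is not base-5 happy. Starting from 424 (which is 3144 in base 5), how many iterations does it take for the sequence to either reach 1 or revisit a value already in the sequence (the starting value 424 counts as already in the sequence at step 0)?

424 = (3,1,4,4)_5 → 42
42 = (1,3,2)_5 → 14
14 = (2,4)_5 → 20
20 = (4,0)_5 → 16
16 = (3,1)_5 → 10
10 = (2,0)_5 → 4
4 = (4)_5 → 16  — 16 repeats.
That took 7 steps.

7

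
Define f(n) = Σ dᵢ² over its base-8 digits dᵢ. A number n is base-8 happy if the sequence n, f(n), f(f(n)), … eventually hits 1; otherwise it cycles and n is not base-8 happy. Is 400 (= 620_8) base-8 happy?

400 = (6,2,0)_8 → 6² + 2² + 0² = 40
40 = (5,0)_8 → 5² + 0² = 25
25 = (3,1)_8 → 3² + 1² = 10
10 = (1,2)_8 → 1² + 2² = 5
5 = (5)_8 → 5² = 25  — 25 already seen; the sequence cycles without reaching 1.

not base-8 happy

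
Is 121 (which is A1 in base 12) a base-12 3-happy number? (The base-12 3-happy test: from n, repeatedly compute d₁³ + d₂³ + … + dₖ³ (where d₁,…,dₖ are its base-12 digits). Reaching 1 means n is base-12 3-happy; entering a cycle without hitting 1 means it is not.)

121 = (10,1)_12 → 1001
1001 = (6,11,5)_12 → 1672
1672 = (11,7,4)_12 → 1738
1738 = (1,0,0,10)_12 → 1001  — 1001 already seen; the sequence cycles without reaching 1.

not base-12 3-happy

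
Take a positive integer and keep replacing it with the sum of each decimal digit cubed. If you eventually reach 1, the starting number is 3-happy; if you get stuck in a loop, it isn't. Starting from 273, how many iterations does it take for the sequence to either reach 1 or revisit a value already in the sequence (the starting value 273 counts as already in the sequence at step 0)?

273 → 2³ + 7³ + 3³ = 378
378 → 3³ + 7³ + 8³ = 882
882 → 8³ + 8³ + 2³ = 1032
1032 → 1³ + 0³ + 3³ + 2³ = 36
36 → 3³ + 6³ = 243
243 → 2³ + 4³ + 3³ = 99
99 → 9³ + 9³ = 1458
1458 → 1³ + 4³ + 5³ + 8³ = 702
702 → 7³ + 0³ + 2³ = 351
351 → 3³ + 5³ + 1³ = 153
153 → 1³ + 5³ + 3³ = 153  — 153 repeats.
That took 11 steps.

11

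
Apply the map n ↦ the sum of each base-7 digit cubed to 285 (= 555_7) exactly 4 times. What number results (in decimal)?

9

285 = (5,5,5)_7 → 5³ + 5³ + 5³ = 125 + 125 + 125 = 375
375 = (1,0,4,4)_7 → 1³ + 0³ + 4³ + 4³ = 1 + 0 + 64 + 64 = 129
129 = (2,4,3)_7 → 2³ + 4³ + 3³ = 8 + 64 + 27 = 99
99 = (2,0,1)_7 → 2³ + 0³ + 1³ = 8 + 0 + 1 = 9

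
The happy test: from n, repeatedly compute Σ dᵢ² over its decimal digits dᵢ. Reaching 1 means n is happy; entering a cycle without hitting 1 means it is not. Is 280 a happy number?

happy

280 → 68
68 → 100
100 → 1  — reached 1.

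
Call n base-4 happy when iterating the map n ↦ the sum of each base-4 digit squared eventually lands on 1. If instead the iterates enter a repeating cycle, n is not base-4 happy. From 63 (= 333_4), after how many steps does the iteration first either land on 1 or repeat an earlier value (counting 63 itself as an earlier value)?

63 = (3,3,3)_4 → 3² + 3² + 3² = 9 + 9 + 9 = 27
27 = (1,2,3)_4 → 1² + 2² + 3² = 1 + 4 + 9 = 14
14 = (3,2)_4 → 3² + 2² = 9 + 4 = 13
13 = (3,1)_4 → 3² + 1² = 9 + 1 = 10
10 = (2,2)_4 → 2² + 2² = 4 + 4 = 8
8 = (2,0)_4 → 2² + 0² = 4 + 0 = 4
4 = (1,0)_4 → 1² + 0² = 1 + 0 = 1  — reached 1.
That took 7 steps.

7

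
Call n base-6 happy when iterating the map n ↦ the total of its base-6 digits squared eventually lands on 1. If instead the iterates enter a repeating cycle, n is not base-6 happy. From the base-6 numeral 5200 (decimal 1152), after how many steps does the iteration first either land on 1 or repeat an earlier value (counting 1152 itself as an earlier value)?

1152 = (5,2,0,0)_6 → 29
29 = (4,5)_6 → 41
41 = (1,0,5)_6 → 26
26 = (4,2)_6 → 20
20 = (3,2)_6 → 13
13 = (2,1)_6 → 5
5 = (5)_6 → 25
25 = (4,1)_6 → 17
17 = (2,5)_6 → 29  — 29 repeats.
That took 9 steps.

9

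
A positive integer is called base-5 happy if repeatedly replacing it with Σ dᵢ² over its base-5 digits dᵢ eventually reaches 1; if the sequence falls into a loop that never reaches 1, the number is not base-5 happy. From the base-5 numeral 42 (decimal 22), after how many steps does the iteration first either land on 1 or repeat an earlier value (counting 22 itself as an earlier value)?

5

22 = (4,2)_5 → 20
20 = (4,0)_5 → 16
16 = (3,1)_5 → 10
10 = (2,0)_5 → 4
4 = (4)_5 → 16  — 16 repeats.
That took 5 steps.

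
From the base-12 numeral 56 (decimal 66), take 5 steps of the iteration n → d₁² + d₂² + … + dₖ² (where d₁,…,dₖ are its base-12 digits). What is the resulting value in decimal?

66 = (5,6)_12 → 5² + 6² = 25 + 36 = 61
61 = (5,1)_12 → 5² + 1² = 25 + 1 = 26
26 = (2,2)_12 → 2² + 2² = 4 + 4 = 8
8 = (8)_12 → 8² = 64
64 = (5,4)_12 → 5² + 4² = 25 + 16 = 41

41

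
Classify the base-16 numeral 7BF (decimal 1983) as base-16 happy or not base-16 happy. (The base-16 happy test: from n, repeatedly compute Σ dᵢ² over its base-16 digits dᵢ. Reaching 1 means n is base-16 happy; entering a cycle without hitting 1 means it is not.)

1983 = (7,11,15)_16 → 7² + 11² + 15² = 395
395 = (1,8,11)_16 → 1² + 8² + 11² = 186
186 = (11,10)_16 → 11² + 10² = 221
221 = (13,13)_16 → 13² + 13² = 338
338 = (1,5,2)_16 → 1² + 5² + 2² = 30
30 = (1,14)_16 → 1² + 14² = 197
197 = (12,5)_16 → 12² + 5² = 169
169 = (10,9)_16 → 10² + 9² = 181
181 = (11,5)_16 → 11² + 5² = 146
146 = (9,2)_16 → 9² + 2² = 85
85 = (5,5)_16 → 5² + 5² = 50
50 = (3,2)_16 → 3² + 2² = 13
13 = (13)_16 → 13² = 169  — 169 already seen; the sequence cycles without reaching 1.

not base-16 happy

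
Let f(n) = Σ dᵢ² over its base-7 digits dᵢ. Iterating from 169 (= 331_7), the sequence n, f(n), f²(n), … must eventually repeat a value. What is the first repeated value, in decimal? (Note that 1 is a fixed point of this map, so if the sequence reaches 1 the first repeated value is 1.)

29

169 = (3,3,1)_7 → 3² + 3² + 1² = 9 + 9 + 1 = 19
19 = (2,5)_7 → 2² + 5² = 4 + 25 = 29
29 = (4,1)_7 → 4² + 1² = 16 + 1 = 17
17 = (2,3)_7 → 2² + 3² = 4 + 9 = 13
13 = (1,6)_7 → 1² + 6² = 1 + 36 = 37
37 = (5,2)_7 → 5² + 2² = 25 + 4 = 29  — 29 already appeared earlier.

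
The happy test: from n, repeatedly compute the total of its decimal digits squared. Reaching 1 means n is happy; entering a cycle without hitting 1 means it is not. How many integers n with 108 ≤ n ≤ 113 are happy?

108: 108 → 65 → 61 → 37 → 58 → 89 → 145 → 42 → 20 → 4 → 16 → 37  (repeats 37)
109: 109 → 82 → 68 → 100 → 1  (reaches 1)
110: 110 → 2 → 4 → 16 → 37 → 58 → 89 → 145 → 42 → 20 → 4  (repeats 4)
111: 111 → 3 → 9 → 81 → 65 → 61 → 37 → 58 → 89 → 145 → 42 → 20 → 4 → 16 → 37  (repeats 37)
112: 112 → 6 → 36 → 45 → 41 → 17 → 50 → 25 → 29 → 85 → 89 → 145 → 42 → 20 → 4 → 16 → 37 → 58 → 89  (repeats 89)
113: 113 → 11 → 2 → 4 → 16 → 37 → 58 → 89 → 145 → 42 → 20 → 4  (repeats 4)
happy: 109

1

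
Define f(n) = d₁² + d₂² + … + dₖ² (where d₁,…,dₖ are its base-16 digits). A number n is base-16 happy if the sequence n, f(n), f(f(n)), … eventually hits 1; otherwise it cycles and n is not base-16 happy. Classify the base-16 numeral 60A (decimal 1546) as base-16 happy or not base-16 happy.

1546 = (6,0,10)_16 → 6² + 0² + 10² = 136
136 = (8,8)_16 → 8² + 8² = 128
128 = (8,0)_16 → 8² + 0² = 64
64 = (4,0)_16 → 4² + 0² = 16
16 = (1,0)_16 → 1² + 0² = 1  — reached 1.

base-16 happy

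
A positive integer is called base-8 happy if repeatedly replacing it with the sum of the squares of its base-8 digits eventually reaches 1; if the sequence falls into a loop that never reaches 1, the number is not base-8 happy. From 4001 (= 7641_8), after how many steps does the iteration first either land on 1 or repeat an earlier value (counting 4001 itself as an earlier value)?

10

4001 = (7,6,4,1)_8 → 7² + 6² + 4² + 1² = 49 + 36 + 16 + 1 = 102
102 = (1,4,6)_8 → 1² + 4² + 6² = 1 + 16 + 36 = 53
53 = (6,5)_8 → 6² + 5² = 36 + 25 = 61
61 = (7,5)_8 → 7² + 5² = 49 + 25 = 74
74 = (1,1,2)_8 → 1² + 1² + 2² = 1 + 1 + 4 = 6
6 = (6)_8 → 6² = 36
36 = (4,4)_8 → 4² + 4² = 16 + 16 = 32
32 = (4,0)_8 → 4² + 0² = 16 + 0 = 16
16 = (2,0)_8 → 2² + 0² = 4 + 0 = 4
4 = (4)_8 → 4² = 16  — 16 repeats.
That took 10 steps.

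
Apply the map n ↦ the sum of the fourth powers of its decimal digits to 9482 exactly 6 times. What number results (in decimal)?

1138

9482 → 9⁴ + 4⁴ + 8⁴ + 2⁴ = 6561 + 256 + 4096 + 16 = 10929
10929 → 1⁴ + 0⁴ + 9⁴ + 2⁴ + 9⁴ = 1 + 0 + 6561 + 16 + 6561 = 13139
13139 → 1⁴ + 3⁴ + 1⁴ + 3⁴ + 9⁴ = 1 + 81 + 1 + 81 + 6561 = 6725
6725 → 6⁴ + 7⁴ + 2⁴ + 5⁴ = 1296 + 2401 + 16 + 625 = 4338
4338 → 4⁴ + 3⁴ + 3⁴ + 8⁴ = 256 + 81 + 81 + 4096 = 4514
4514 → 4⁴ + 5⁴ + 1⁴ + 4⁴ = 256 + 625 + 1 + 256 = 1138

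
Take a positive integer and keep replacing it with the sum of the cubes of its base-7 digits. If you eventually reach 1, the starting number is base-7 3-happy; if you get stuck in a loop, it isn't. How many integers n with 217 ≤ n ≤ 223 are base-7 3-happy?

1

217: 217 → 91 → 217  — not base-7 3-happy
218: 218 → 92 → 218  — not base-7 3-happy
219: 219 → 99 → 9 → 9  — not base-7 3-happy
220: 220 → 118 → 232 → 190 → 244 → 496 → 244  — not base-7 3-happy
221: 221 → 155 → 29 → 65 → 17 → 35 → 125 → 251 → 341 → 557 → 137 → 197 → 65  — not base-7 3-happy
222: 222 → 216 → 288 → 342 → 648 → 282 → 258 → 342  — not base-7 3-happy
223: 223 → 307 → 433 → 343 → 1  — base-7 3-happy
base-7 3-happy: 223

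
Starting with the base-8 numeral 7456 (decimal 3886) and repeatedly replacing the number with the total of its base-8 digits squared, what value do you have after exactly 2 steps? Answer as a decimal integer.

86

3886 = (7,4,5,6)_8 → 7² + 4² + 5² + 6² = 126
126 = (1,7,6)_8 → 1² + 7² + 6² = 86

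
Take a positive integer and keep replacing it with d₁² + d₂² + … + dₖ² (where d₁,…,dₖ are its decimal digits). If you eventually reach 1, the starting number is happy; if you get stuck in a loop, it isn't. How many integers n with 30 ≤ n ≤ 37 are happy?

30: 30 → 9 → 81 → 65 → 61 → 37 → 58 → 89 → 145 → 42 → 20 → 4 → 16 → 37  — not happy
31: 31 → 10 → 1  — happy
32: 32 → 13 → 10 → 1  — happy
33: 33 → 18 → 65 → 61 → 37 → 58 → 89 → 145 → 42 → 20 → 4 → 16 → 37  — not happy
34: 34 → 25 → 29 → 85 → 89 → 145 → 42 → 20 → 4 → 16 → 37 → 58 → 89  — not happy
35: 35 → 34 → 25 → 29 → 85 → 89 → 145 → 42 → 20 → 4 → 16 → 37 → 58 → 89  — not happy
36: 36 → 45 → 41 → 17 → 50 → 25 → 29 → 85 → 89 → 145 → 42 → 20 → 4 → 16 → 37 → 58 → 89  — not happy
37: 37 → 58 → 89 → 145 → 42 → 20 → 4 → 16 → 37  — not happy
happy: 31, 32

2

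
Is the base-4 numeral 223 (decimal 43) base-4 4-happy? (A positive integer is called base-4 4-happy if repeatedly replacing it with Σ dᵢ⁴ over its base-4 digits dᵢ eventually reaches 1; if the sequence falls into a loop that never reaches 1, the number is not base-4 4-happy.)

not base-4 4-happy

43 = (2,2,3)_4 → 2⁴ + 2⁴ + 3⁴ = 16 + 16 + 81 = 113
113 = (1,3,0,1)_4 → 1⁴ + 3⁴ + 0⁴ + 1⁴ = 1 + 81 + 0 + 1 = 83
83 = (1,1,0,3)_4 → 1⁴ + 1⁴ + 0⁴ + 3⁴ = 1 + 1 + 0 + 81 = 83  — 83 already seen; the sequence cycles without reaching 1.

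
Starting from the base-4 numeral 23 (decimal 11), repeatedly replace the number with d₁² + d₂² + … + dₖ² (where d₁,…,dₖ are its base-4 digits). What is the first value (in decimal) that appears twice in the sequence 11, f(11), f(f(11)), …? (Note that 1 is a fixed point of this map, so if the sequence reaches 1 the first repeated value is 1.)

11 = (2,3)_4 → 2² + 3² = 4 + 9 = 13
13 = (3,1)_4 → 3² + 1² = 9 + 1 = 10
10 = (2,2)_4 → 2² + 2² = 4 + 4 = 8
8 = (2,0)_4 → 2² + 0² = 4 + 0 = 4
4 = (1,0)_4 → 1² + 0² = 1 + 0 = 1  — reached the fixed point 1.
1 → 1, so 1 is the first repeated value.

1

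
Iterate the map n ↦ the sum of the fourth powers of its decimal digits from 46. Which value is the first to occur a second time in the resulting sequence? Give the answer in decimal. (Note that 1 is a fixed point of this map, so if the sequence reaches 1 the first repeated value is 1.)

46 → 4⁴ + 6⁴ = 1552
1552 → 1⁴ + 5⁴ + 5⁴ + 2⁴ = 1267
1267 → 1⁴ + 2⁴ + 6⁴ + 7⁴ = 3714
3714 → 3⁴ + 7⁴ + 1⁴ + 4⁴ = 2739
2739 → 2⁴ + 7⁴ + 3⁴ + 9⁴ = 9059
9059 → 9⁴ + 0⁴ + 5⁴ + 9⁴ = 13747
13747 → 1⁴ + 3⁴ + 7⁴ + 4⁴ + 7⁴ = 5140
5140 → 5⁴ + 1⁴ + 4⁴ + 0⁴ = 882
882 → 8⁴ + 8⁴ + 2⁴ = 8208
8208 → 8⁴ + 2⁴ + 0⁴ + 8⁴ = 8208  — 8208 already appeared earlier.

8208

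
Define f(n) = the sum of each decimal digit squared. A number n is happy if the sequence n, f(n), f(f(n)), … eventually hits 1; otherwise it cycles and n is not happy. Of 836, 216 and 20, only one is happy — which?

836: 836 → 109 → 82 → 68 → 100 → 1  — reaches 1 (happy)
216: 216 → 41 → 17 → 50 → 25 → 29 → 85 → 89 → 145 → 42 → 20 → 4 → 16 → 37 → 58 → 89  — repeats 89 (not happy)
20: 20 → 4 → 16 → 37 → 58 → 89 → 145 → 42 → 20  — repeats 20 (not happy)

836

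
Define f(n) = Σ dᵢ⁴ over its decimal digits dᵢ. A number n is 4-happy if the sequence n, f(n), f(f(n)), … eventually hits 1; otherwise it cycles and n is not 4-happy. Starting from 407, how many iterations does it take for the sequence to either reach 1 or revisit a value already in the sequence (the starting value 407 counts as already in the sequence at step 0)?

9

407 → 2657
2657 → 4338
4338 → 4514
4514 → 1138
1138 → 4179
4179 → 9219
9219 → 13139
13139 → 6725
6725 → 4338  — 4338 repeats.
That took 9 steps.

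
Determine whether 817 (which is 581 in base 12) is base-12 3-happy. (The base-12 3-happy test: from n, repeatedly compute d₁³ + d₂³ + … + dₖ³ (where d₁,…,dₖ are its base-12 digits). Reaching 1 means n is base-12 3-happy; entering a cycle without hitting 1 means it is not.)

817 = (5,8,1)_12 → 5³ + 8³ + 1³ = 638
638 = (4,5,2)_12 → 4³ + 5³ + 2³ = 197
197 = (1,4,5)_12 → 1³ + 4³ + 5³ = 190
190 = (1,3,10)_12 → 1³ + 3³ + 10³ = 1028
1028 = (7,1,8)_12 → 7³ + 1³ + 8³ = 856
856 = (5,11,4)_12 → 5³ + 11³ + 4³ = 1520
1520 = (10,6,8)_12 → 10³ + 6³ + 8³ = 1728
1728 = (1,0,0,0)_12 → 1³ + 0³ + 0³ + 0³ = 1  — reached 1.

base-12 3-happy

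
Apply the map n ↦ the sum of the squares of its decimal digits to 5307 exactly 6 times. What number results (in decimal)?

5307 → 5² + 3² + 0² + 7² = 83
83 → 8² + 3² = 73
73 → 7² + 3² = 58
58 → 5² + 8² = 89
89 → 8² + 9² = 145
145 → 1² + 4² + 5² = 42

42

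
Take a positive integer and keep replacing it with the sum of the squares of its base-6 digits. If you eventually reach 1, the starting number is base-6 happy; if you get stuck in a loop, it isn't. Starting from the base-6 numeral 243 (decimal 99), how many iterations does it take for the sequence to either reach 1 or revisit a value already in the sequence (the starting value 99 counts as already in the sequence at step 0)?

9

99 = (2,4,3)_6 → 2² + 4² + 3² = 29
29 = (4,5)_6 → 4² + 5² = 41
41 = (1,0,5)_6 → 1² + 0² + 5² = 26
26 = (4,2)_6 → 4² + 2² = 20
20 = (3,2)_6 → 3² + 2² = 13
13 = (2,1)_6 → 2² + 1² = 5
5 = (5)_6 → 5² = 25
25 = (4,1)_6 → 4² + 1² = 17
17 = (2,5)_6 → 2² + 5² = 29  — 29 repeats.
That took 9 steps.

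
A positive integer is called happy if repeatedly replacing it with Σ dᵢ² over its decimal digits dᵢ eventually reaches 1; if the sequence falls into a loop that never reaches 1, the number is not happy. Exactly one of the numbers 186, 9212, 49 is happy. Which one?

49

186: 186 → 101 → 2 → 4 → 16 → 37 → 58 → 89 → 145 → 42 → 20 → 4  — repeats 4 (not happy)
9212: 9212 → 90 → 81 → 65 → 61 → 37 → 58 → 89 → 145 → 42 → 20 → 4 → 16 → 37  — repeats 37 (not happy)
49: 49 → 97 → 130 → 10 → 1  — reaches 1 (happy)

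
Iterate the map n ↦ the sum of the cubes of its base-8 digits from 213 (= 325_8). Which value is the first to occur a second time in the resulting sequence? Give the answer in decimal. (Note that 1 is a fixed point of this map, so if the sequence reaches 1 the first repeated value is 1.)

1

213 = (3,2,5)_8 → 3³ + 2³ + 5³ = 160
160 = (2,4,0)_8 → 2³ + 4³ + 0³ = 72
72 = (1,1,0)_8 → 1³ + 1³ + 0³ = 2
2 = (2)_8 → 2³ = 8
8 = (1,0)_8 → 1³ + 0³ = 1  — reached the fixed point 1.
1 → 1, so 1 is the first repeated value.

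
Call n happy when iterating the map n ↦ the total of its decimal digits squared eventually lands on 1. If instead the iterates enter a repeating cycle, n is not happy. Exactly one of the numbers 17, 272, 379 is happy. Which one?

379

17: 17 → 50 → 25 → 29 → 85 → 89 → 145 → 42 → 20 → 4 → 16 → 37 → 58 → 89  — repeats 89 (not happy)
272: 272 → 57 → 74 → 65 → 61 → 37 → 58 → 89 → 145 → 42 → 20 → 4 → 16 → 37  — repeats 37 (not happy)
379: 379 → 139 → 91 → 82 → 68 → 100 → 1  — reaches 1 (happy)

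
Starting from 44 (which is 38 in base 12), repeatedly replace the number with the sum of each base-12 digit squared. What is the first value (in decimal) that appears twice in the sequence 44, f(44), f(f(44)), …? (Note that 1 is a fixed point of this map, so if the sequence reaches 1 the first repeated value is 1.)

44 = (3,8)_12 → 3² + 8² = 73
73 = (6,1)_12 → 6² + 1² = 37
37 = (3,1)_12 → 3² + 1² = 10
10 = (10)_12 → 10² = 100
100 = (8,4)_12 → 8² + 4² = 80
80 = (6,8)_12 → 6² + 8² = 100  — 100 already appeared earlier.

100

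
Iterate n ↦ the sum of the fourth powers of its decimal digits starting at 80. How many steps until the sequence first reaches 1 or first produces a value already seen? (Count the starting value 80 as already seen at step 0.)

10

80 → 8⁴ + 0⁴ = 4096 + 0 = 4096
4096 → 4⁴ + 0⁴ + 9⁴ + 6⁴ = 256 + 0 + 6561 + 1296 = 8113
8113 → 8⁴ + 1⁴ + 1⁴ + 3⁴ = 4096 + 1 + 1 + 81 = 4179
4179 → 4⁴ + 1⁴ + 7⁴ + 9⁴ = 256 + 1 + 2401 + 6561 = 9219
9219 → 9⁴ + 2⁴ + 1⁴ + 9⁴ = 6561 + 16 + 1 + 6561 = 13139
13139 → 1⁴ + 3⁴ + 1⁴ + 3⁴ + 9⁴ = 1 + 81 + 1 + 81 + 6561 = 6725
6725 → 6⁴ + 7⁴ + 2⁴ + 5⁴ = 1296 + 2401 + 16 + 625 = 4338
4338 → 4⁴ + 3⁴ + 3⁴ + 8⁴ = 256 + 81 + 81 + 4096 = 4514
4514 → 4⁴ + 5⁴ + 1⁴ + 4⁴ = 256 + 625 + 1 + 256 = 1138
1138 → 1⁴ + 1⁴ + 3⁴ + 8⁴ = 1 + 1 + 81 + 4096 = 4179  — 4179 repeats.
That took 10 steps.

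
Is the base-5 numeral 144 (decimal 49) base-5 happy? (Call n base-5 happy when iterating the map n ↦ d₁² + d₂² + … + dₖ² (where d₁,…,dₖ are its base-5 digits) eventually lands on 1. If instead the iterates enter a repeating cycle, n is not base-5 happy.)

base-5 happy

49 = (1,4,4)_5 → 33
33 = (1,1,3)_5 → 11
11 = (2,1)_5 → 5
5 = (1,0)_5 → 1  — reached 1.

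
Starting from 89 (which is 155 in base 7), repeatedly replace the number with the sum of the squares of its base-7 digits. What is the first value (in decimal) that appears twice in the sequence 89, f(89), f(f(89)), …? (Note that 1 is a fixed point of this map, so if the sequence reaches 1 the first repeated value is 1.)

89 = (1,5,5)_7 → 1² + 5² + 5² = 51
51 = (1,0,2)_7 → 1² + 0² + 2² = 5
5 = (5)_7 → 5² = 25
25 = (3,4)_7 → 3² + 4² = 25  — 25 already appeared earlier.

25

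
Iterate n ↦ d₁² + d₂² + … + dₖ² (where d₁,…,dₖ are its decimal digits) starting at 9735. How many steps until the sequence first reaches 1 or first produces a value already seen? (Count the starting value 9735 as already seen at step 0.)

9735 → 164
164 → 53
53 → 34
34 → 25
25 → 29
29 → 85
85 → 89
89 → 145
145 → 42
42 → 20
20 → 4
4 → 16
16 → 37
37 → 58
58 → 89  — 89 repeats.
That took 15 steps.

15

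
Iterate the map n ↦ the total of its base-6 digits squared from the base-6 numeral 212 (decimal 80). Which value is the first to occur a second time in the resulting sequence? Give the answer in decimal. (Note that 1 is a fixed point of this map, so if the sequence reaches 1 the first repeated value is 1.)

80 = (2,1,2)_6 → 2² + 1² + 2² = 4 + 1 + 4 = 9
9 = (1,3)_6 → 1² + 3² = 1 + 9 = 10
10 = (1,4)_6 → 1² + 4² = 1 + 16 = 17
17 = (2,5)_6 → 2² + 5² = 4 + 25 = 29
29 = (4,5)_6 → 4² + 5² = 16 + 25 = 41
41 = (1,0,5)_6 → 1² + 0² + 5² = 1 + 0 + 25 = 26
26 = (4,2)_6 → 4² + 2² = 16 + 4 = 20
20 = (3,2)_6 → 3² + 2² = 9 + 4 = 13
13 = (2,1)_6 → 2² + 1² = 4 + 1 = 5
5 = (5)_6 → 5² = 25
25 = (4,1)_6 → 4² + 1² = 16 + 1 = 17  — 17 already appeared earlier.

17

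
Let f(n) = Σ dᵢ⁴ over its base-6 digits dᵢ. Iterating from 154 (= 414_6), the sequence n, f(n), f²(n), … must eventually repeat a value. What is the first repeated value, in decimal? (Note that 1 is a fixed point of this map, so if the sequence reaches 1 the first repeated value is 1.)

154 = (4,1,4)_6 → 4⁴ + 1⁴ + 4⁴ = 256 + 1 + 256 = 513
513 = (2,2,1,3)_6 → 2⁴ + 2⁴ + 1⁴ + 3⁴ = 16 + 16 + 1 + 81 = 114
114 = (3,1,0)_6 → 3⁴ + 1⁴ + 0⁴ = 81 + 1 + 0 = 82
82 = (2,1,4)_6 → 2⁴ + 1⁴ + 4⁴ = 16 + 1 + 256 = 273
273 = (1,1,3,3)_6 → 1⁴ + 1⁴ + 3⁴ + 3⁴ = 1 + 1 + 81 + 81 = 164
164 = (4,3,2)_6 → 4⁴ + 3⁴ + 2⁴ = 256 + 81 + 16 = 353
353 = (1,3,4,5)_6 → 1⁴ + 3⁴ + 4⁴ + 5⁴ = 1 + 81 + 256 + 625 = 963
963 = (4,2,4,3)_6 → 4⁴ + 2⁴ + 4⁴ + 3⁴ = 256 + 16 + 256 + 81 = 609
609 = (2,4,5,3)_6 → 2⁴ + 4⁴ + 5⁴ + 3⁴ = 16 + 256 + 625 + 81 = 978
978 = (4,3,1,0)_6 → 4⁴ + 3⁴ + 1⁴ + 0⁴ = 256 + 81 + 1 + 0 = 338
338 = (1,3,2,2)_6 → 1⁴ + 3⁴ + 2⁴ + 2⁴ = 1 + 81 + 16 + 16 = 114  — 114 already appeared earlier.

114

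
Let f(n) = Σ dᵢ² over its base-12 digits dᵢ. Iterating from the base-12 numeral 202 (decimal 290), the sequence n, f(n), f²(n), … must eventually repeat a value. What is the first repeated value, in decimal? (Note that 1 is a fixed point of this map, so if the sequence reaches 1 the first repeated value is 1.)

290 = (2,0,2)_12 → 2² + 0² + 2² = 4 + 0 + 4 = 8
8 = (8)_12 → 8² = 64
64 = (5,4)_12 → 5² + 4² = 25 + 16 = 41
41 = (3,5)_12 → 3² + 5² = 9 + 25 = 34
34 = (2,10)_12 → 2² + 10² = 4 + 100 = 104
104 = (8,8)_12 → 8² + 8² = 64 + 64 = 128
128 = (10,8)_12 → 10² + 8² = 100 + 64 = 164
164 = (1,1,8)_12 → 1² + 1² + 8² = 1 + 1 + 64 = 66
66 = (5,6)_12 → 5² + 6² = 25 + 36 = 61
61 = (5,1)_12 → 5² + 1² = 25 + 1 = 26
26 = (2,2)_12 → 2² + 2² = 4 + 4 = 8  — 8 already appeared earlier.

8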